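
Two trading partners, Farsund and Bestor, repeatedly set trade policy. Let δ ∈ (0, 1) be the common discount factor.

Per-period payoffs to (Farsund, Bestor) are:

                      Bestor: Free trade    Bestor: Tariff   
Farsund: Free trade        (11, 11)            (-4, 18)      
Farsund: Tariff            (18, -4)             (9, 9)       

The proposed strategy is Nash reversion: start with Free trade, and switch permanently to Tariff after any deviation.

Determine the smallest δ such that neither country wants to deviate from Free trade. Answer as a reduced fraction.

7/9

Cooperation forever yields 11 each period: 11/(1−δ).
Deviating yields 18 once, then 9 forever: 18 + 9δ/(1−δ).
No profitable deviation requires 11/(1−δ) ≥ 18 + 9δ/(1−δ).
Multiplying by (1−δ): 11 ≥ 18(1−δ) + 9δ = 18 − 9δ.
So 9δ ≥ 7, i.e. δ ≥ 7/9.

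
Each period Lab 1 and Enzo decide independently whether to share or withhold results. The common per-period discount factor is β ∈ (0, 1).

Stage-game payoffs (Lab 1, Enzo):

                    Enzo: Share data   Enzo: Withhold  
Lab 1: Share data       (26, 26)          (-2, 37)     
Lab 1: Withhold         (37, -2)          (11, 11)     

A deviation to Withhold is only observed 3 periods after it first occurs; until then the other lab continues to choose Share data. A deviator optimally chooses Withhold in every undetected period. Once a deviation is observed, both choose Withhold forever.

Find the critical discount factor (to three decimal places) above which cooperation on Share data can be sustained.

0.751

The best deviation is to choose Withhold for all 3 undetected periods, earning 37 each, then 11 forever once detected.
Deviation value: 37(1−β^3)/(1−β) + 11β^3/(1−β); cooperation value: 26/(1−β).
IC: 26 ≥ 37(1−β^3) + 11β^3 = 37 − 26β^3.
So β^3 ≥ 11/26, giving β ≥ (11/26)^(1/3) ≈ 0.751.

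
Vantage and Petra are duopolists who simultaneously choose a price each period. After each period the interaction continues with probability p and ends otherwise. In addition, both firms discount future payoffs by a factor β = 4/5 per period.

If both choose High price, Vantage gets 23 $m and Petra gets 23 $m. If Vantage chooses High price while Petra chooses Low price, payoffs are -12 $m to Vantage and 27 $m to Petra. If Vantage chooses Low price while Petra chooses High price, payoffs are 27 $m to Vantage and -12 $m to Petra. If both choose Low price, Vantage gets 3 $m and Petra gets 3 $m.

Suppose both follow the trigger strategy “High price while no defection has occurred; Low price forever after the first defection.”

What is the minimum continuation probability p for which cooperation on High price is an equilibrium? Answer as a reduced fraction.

Expected continuation weight on next period's payoff is β·p = 4/5·p, which plays the role of the discount factor.
Cooperation requires 4/5·p ≥ (27−23)/(27−3) = 1/6, hence p ≥ 5/24.

5/24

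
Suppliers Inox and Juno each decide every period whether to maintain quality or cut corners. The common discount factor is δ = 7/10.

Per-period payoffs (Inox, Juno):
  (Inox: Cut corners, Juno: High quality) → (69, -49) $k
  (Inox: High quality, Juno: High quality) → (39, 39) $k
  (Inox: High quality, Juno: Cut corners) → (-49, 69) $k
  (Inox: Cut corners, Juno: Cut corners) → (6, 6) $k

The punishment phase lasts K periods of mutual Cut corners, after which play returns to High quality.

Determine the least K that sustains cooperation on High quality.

2

IC: δ(1−δ^K)/(1−δ) ≥ (69−39)/(39−6) = 10/11.
With δ = 7/10: need 1 − δ^K ≥ 10/11·(1−7/10)/(7/10), i.e. δ^K ≤ 0.6104.
Since (7/10)^1 = 0.7000 and (7/10)^2 = 0.4900, the smallest such K is 2.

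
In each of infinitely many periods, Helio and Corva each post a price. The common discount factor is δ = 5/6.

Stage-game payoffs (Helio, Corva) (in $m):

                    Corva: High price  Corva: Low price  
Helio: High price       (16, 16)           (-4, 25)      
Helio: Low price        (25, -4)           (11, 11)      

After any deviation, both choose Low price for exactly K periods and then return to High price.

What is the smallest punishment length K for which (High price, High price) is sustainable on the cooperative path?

3

No profitable deviation requires (16−11)(δ+…+δ^K) ≥ 25−16, i.e. δ+…+δ^K ≥ 9/5 ≈ 1.8000.
With δ = 5/6, the partial sums are K=1: 0.8333, K=2: 1.5278, K=3: 2.1065.
K = 3 is the first length at which the sum reaches 1.8000.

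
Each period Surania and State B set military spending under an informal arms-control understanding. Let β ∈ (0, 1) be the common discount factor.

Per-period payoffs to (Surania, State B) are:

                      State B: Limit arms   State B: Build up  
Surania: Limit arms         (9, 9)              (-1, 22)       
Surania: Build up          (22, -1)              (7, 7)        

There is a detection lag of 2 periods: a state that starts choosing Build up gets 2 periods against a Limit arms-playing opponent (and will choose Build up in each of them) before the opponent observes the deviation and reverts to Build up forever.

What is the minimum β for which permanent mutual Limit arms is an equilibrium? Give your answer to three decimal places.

Deviating for the 2 undetected periods gains 22−9 = 13 per period over cooperation, then loses 9−7 = 2 per period forever once punishment starts.
Gain: 13(1 + β + … + β^1); loss: 2·β^2/(1−β).
No profitable deviation ⇔ 13(1−β^2) ≤ 2·β^2, i.e. β^2 ≥ 13/(13+2) = 13/15.
Hence β ≥ (13/15)^(1/2) ≈ 0.931.

0.931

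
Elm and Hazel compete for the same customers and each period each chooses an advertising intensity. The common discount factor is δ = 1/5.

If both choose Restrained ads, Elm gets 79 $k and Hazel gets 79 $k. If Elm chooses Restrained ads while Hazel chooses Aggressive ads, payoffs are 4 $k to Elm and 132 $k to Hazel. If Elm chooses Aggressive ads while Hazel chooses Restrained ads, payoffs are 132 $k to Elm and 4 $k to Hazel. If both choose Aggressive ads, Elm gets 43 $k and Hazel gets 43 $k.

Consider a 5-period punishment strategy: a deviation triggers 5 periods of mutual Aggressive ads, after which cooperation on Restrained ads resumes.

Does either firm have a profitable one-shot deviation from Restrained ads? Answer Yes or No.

Yes

Comparing payoff streams over the 6 periods until play realigns: cooperate → 79(1+δ+…+δ^5); deviate → 132 + 43(δ+…+δ^5).
Cooperation is sustained iff (79−43)(δ+…+δ^5) ≥ 132−79.
δ+…+δ^5 = 1/5·(1−(1/5)^5)/(1−1/5) = 0.2499, and (132−79)/(79−43) = 1.4722.
0.2499 < 1.4722, so cooperation is not sustainable.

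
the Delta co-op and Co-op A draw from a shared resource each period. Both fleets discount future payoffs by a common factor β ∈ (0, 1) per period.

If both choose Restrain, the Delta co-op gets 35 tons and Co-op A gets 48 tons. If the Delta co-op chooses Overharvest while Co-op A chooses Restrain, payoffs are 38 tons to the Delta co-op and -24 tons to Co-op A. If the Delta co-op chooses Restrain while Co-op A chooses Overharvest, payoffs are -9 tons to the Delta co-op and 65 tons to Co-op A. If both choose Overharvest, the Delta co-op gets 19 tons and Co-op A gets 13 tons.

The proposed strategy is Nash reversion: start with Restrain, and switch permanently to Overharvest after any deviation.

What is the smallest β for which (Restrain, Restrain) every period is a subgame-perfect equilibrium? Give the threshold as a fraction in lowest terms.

For the Delta co-op: deviation gain 38−35 = 3, per-period punishment loss 35−19 = 16. IC gives β ≥ 3/19.
For Co-op A: gain 17, loss 35 per period, so β ≥ 17/52.
The tighter constraint is Co-op A's, so cooperation needs β ≥ 17/52.

17/52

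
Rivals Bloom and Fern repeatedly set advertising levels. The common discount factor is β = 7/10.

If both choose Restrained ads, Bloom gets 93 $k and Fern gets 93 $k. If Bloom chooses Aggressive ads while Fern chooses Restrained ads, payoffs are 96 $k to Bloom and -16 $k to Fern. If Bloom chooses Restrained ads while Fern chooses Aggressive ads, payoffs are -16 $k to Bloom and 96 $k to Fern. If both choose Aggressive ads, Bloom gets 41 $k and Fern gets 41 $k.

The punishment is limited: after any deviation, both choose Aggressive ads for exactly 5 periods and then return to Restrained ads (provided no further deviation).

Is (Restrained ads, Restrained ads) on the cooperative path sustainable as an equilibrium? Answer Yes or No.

Yes

A one-shot deviation gives 96 now, then 41 for 5 periods, then back to 93.
Gain from deviating: (96−93) today; loss: (93−41) in each of the next 5 periods.
No-deviation condition: (93−41)(β+…+β^5) ≥ 96−93, i.e. β+…+β^5 ≥ 3/52.
At β = 7/10: β+…+β^5 = 1.9412 ≥ 0.0577.
So cooperation is sustainable.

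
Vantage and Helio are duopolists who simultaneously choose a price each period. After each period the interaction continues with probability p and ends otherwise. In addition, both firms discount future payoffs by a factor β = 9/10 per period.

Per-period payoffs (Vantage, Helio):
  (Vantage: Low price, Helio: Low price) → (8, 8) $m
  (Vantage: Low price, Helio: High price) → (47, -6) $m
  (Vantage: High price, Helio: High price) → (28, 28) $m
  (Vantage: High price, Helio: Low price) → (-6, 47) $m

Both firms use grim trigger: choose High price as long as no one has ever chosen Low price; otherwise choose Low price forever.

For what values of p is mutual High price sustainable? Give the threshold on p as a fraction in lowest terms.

190/351

With continuation probability p and discount β, the effective per-period discount factor is βp.
Grim-trigger IC: βp ≥ (47−28)/(47−8) = 19/39.
So p ≥ (19/39)/(9/10) = 190/351.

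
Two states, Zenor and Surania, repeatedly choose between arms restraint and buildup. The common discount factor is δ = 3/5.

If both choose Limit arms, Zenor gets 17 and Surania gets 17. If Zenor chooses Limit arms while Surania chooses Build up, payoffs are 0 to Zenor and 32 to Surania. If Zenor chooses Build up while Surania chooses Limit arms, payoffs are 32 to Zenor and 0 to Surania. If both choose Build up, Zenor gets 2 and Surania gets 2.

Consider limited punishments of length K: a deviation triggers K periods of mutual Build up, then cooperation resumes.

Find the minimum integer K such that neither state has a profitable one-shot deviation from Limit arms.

Need Σ_{k=1}^{K} δ^k ≥ (32−17)/(17−2) = 1.0000 at δ = 3/5.
At K = 2 the sum is 0.9600 < 1.0000; at K = 3 it is 1.1760 ≥ 1.0000.
So the minimum punishment length is K = 3.

3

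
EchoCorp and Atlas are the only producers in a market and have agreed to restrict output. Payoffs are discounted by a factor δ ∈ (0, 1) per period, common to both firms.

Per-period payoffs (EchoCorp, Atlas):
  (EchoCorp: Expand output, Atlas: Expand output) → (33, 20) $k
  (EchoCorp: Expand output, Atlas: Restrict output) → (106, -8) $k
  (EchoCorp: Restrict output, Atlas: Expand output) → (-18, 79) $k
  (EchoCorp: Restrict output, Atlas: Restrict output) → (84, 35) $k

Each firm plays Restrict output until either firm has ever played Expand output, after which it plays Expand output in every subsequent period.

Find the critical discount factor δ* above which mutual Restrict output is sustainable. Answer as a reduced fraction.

44/59

For EchoCorp: deviation gain 106−84 = 22, per-period punishment loss 84−33 = 51. IC gives δ ≥ 22/73.
For Atlas: gain 44, loss 15 per period, so δ ≥ 44/59.
The tighter constraint is Atlas's, so cooperation needs δ ≥ 44/59.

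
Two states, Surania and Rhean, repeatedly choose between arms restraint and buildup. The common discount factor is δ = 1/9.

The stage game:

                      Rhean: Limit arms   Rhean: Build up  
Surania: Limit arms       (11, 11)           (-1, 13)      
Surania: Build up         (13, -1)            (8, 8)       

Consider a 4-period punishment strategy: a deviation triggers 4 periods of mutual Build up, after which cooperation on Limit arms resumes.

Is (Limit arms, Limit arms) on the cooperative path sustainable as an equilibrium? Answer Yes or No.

IC: δ+…+δ^4 ≥ (13−11)/(11−8) = 2/3.
At δ = 1/9: partial sum = 0.1250 < 0.6667. Cooperation not sustainable.

No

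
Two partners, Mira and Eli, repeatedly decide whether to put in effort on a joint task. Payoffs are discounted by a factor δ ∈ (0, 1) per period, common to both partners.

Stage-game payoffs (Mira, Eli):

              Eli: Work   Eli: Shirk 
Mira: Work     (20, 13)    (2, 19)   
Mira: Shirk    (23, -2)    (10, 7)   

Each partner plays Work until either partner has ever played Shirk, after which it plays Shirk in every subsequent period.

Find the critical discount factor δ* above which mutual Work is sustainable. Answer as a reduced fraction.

1/2

For Mira: deviation gain 23−20 = 3, per-period punishment loss 20−10 = 10. IC gives δ ≥ 3/13.
For Eli: gain 6, loss 6 per period, so δ ≥ 6/12 = 1/2.
The tighter constraint is Eli's, so cooperation needs δ ≥ 1/2.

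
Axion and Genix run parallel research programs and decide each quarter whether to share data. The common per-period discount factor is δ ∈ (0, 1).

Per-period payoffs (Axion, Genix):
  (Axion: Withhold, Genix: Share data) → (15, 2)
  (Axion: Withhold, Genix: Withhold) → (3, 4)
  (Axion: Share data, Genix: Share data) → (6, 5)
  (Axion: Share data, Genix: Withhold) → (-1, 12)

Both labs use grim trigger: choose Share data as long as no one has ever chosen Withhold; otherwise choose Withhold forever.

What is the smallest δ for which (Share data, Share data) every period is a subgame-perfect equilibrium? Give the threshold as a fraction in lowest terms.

7/8

For Axion: deviation gain 15−6 = 9, per-period punishment loss 6−3 = 3. IC gives δ ≥ 9/12 = 3/4.
For Genix: gain 7, loss 1 per period, so δ ≥ 7/8.
The tighter constraint is Genix's, so cooperation needs δ ≥ 7/8.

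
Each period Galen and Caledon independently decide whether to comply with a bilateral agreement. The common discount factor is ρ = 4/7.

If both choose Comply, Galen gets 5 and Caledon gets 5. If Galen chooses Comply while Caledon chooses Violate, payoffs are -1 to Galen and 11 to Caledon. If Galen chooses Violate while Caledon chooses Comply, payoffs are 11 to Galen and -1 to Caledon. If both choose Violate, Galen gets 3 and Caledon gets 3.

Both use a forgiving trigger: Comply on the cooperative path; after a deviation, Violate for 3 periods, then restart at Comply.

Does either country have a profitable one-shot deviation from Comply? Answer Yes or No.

Comparing payoff streams over the 4 periods until play realigns: cooperate → 5(1+ρ+…+ρ^3); deviate → 11 + 3(ρ+…+ρ^3).
Cooperation is sustained iff (5−3)(ρ+…+ρ^3) ≥ 11−5.
ρ+…+ρ^3 = 4/7·(1−(4/7)^3)/(1−4/7) = 1.0845, and (11−5)/(5−3) = 3.0000.
1.0845 < 3.0000, so cooperation is not sustainable.

Yes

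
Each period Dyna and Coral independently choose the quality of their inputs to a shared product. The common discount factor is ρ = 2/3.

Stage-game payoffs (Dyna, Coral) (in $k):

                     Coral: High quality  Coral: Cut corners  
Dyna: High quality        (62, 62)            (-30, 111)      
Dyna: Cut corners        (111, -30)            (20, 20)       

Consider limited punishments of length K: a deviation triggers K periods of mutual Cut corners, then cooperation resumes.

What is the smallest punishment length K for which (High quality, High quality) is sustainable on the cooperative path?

3

IC: ρ(1−ρ^K)/(1−ρ) ≥ (111−62)/(62−20) = 7/6.
With ρ = 2/3: need 1 − ρ^K ≥ 7/6·(1−2/3)/(2/3), i.e. ρ^K ≤ 0.4167.
Since (2/3)^2 = 0.4444 and (2/3)^3 = 0.2963, the smallest such K is 3.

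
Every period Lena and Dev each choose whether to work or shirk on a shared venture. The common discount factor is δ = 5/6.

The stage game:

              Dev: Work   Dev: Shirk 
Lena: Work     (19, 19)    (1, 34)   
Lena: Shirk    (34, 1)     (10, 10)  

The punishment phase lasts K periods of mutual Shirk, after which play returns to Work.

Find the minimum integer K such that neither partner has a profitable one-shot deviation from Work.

3

Need Σ_{k=1}^{K} δ^k ≥ (34−19)/(19−10) = 1.6667 at δ = 5/6.
At K = 2 the sum is 1.5278 < 1.6667; at K = 3 it is 2.1065 ≥ 1.6667.
So the minimum punishment length is K = 3.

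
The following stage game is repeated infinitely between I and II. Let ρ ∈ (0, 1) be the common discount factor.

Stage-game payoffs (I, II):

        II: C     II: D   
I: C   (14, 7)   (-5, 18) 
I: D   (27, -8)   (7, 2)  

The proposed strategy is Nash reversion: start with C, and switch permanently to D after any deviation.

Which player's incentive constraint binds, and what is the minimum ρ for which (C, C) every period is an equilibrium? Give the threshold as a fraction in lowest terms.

II; ρ ≥ 11/16

I: cooperation gives 14 each period; deviation gives 27 once then 7 forever.
  14/(1−ρ) ≥ 27 + 7ρ/(1−ρ) ⇒ ρ ≥ 13/20.
II: cooperation gives 7 each period; deviation gives 18 once then 2 forever.
  ρ ≥ 11/16.
Both must hold, so the binding constraint is II's: ρ ≥ 11/16.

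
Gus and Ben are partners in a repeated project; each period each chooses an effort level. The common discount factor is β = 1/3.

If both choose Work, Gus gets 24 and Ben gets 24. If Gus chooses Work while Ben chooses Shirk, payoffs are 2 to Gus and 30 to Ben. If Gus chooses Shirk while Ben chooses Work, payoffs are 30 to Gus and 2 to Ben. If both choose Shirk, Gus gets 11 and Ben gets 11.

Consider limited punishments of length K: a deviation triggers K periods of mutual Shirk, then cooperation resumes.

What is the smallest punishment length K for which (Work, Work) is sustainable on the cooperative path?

Need Σ_{k=1}^{K} β^k ≥ (30−24)/(24−11) = 0.4615 at β = 1/3.
At K = 2 the sum is 0.4444 < 0.4615; at K = 3 it is 0.4815 ≥ 0.4615.
So the minimum punishment length is K = 3.

3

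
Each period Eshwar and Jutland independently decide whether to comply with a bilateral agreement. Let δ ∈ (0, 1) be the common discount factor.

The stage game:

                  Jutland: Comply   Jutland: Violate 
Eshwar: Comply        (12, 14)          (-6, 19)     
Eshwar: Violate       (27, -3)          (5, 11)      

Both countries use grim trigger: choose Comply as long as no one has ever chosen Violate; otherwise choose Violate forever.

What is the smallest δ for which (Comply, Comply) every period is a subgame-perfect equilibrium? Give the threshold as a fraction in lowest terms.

Eshwar's threshold: (27−12)/(27−5) = 15/22.
Jutland's threshold: (19−14)/(19−11) = 5/8.
15/22 > 5/8, so Eshwar binds and δ* = 15/22.

15/22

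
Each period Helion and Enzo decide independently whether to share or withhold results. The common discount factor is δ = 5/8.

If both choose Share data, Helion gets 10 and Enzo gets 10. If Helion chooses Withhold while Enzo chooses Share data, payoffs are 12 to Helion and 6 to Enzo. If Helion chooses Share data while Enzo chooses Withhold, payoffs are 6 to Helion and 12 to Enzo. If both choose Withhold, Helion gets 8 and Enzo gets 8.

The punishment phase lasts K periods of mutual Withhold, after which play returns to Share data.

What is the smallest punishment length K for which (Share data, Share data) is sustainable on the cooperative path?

Need Σ_{k=1}^{K} δ^k ≥ (12−10)/(10−8) = 1.0000 at δ = 5/8.
At K = 1 the sum is 0.6250 < 1.0000; at K = 2 it is 1.0156 ≥ 1.0000.
So the minimum punishment length is K = 2.

2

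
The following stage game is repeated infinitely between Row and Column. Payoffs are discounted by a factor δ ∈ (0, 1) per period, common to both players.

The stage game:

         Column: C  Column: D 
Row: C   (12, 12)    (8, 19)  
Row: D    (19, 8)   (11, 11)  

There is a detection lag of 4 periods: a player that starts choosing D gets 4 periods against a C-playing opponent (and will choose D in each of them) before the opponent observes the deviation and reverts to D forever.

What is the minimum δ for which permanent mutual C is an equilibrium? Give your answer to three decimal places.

0.967

A deviator earns 19 for 4 periods, then 11 forever; cooperating earns 12 forever. Multiplying the IC by (1−δ):
12 ≥ 19(1−δ^4) + 11δ^4, so 8·δ^4 ≥ 7 and δ^4 ≥ 7/8.
δ ≥ (7/8)^(1/4) ≈ 0.967.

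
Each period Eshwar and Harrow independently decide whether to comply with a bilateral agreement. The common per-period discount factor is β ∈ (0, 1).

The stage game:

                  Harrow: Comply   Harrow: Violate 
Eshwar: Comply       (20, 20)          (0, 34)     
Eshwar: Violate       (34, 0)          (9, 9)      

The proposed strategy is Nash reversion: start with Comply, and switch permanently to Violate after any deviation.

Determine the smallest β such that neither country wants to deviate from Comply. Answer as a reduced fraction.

14/25

20/(1−β) ≥ 34 + 9β/(1−β)
20 ≥ 34 − 25β
β ≥ 14/25.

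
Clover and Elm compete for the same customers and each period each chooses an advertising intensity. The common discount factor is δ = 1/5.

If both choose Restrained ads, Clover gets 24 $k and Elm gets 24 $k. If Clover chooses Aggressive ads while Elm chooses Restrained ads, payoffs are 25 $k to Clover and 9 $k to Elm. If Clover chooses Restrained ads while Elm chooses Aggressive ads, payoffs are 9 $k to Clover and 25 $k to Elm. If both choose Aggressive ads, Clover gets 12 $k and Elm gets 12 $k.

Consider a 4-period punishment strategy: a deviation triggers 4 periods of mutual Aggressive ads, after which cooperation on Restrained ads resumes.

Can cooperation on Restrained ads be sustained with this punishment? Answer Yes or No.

Comparing payoff streams over the 5 periods until play realigns: cooperate → 24(1+δ+…+δ^4); deviate → 25 + 12(δ+…+δ^4).
Cooperation is sustained iff (24−12)(δ+…+δ^4) ≥ 25−24.
δ+…+δ^4 = 1/5·(1−(1/5)^4)/(1−1/5) = 0.2496, and (25−24)/(24−12) = 0.0833.
0.2496 ≥ 0.0833, so cooperation is sustainable.

Yes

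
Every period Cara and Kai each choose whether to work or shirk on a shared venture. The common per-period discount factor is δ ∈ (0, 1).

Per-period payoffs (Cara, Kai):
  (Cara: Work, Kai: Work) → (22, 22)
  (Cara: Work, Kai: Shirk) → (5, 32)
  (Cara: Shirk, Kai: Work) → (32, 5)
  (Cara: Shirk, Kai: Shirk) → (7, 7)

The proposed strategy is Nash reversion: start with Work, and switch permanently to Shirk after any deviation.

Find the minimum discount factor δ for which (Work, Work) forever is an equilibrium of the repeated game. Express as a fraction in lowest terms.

2/5

Cooperation forever yields 22 each period: 22/(1−δ).
Deviating yields 32 once, then 7 forever: 32 + 7δ/(1−δ).
No profitable deviation requires 22/(1−δ) ≥ 32 + 7δ/(1−δ).
Multiplying by (1−δ): 22 ≥ 32(1−δ) + 7δ = 32 − 25δ.
So 25δ ≥ 10, i.e. δ ≥ 10/25 = 2/5.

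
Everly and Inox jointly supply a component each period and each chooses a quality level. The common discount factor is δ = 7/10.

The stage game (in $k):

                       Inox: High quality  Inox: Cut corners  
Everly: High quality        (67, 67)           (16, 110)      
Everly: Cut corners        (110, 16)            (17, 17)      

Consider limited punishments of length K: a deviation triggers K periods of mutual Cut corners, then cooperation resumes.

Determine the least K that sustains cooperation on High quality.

2

Need Σ_{k=1}^{K} δ^k ≥ (110−67)/(67−17) = 0.8600 at δ = 7/10.
At K = 1 the sum is 0.7000 < 0.8600; at K = 2 it is 1.1900 ≥ 0.8600.
So the minimum punishment length is K = 2.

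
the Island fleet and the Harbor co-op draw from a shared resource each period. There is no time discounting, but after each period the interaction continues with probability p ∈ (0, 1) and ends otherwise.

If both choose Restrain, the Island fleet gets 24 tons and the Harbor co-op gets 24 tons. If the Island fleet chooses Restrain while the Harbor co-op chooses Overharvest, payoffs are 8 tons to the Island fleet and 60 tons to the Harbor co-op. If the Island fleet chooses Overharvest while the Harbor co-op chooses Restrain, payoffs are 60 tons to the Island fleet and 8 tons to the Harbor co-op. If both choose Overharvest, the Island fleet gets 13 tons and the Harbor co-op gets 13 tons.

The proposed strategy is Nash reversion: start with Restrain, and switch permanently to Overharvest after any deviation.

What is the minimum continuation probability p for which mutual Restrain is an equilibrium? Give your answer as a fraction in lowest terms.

Expected cooperation value is 24 + p·24 + p²·24 + … = 24/(1−p); deviation gives 60 + p·13/(1−p).
24 ≥ 60(1−p) + 13p ⇒ 47p ≥ 36 ⇒ p ≥ 36/47.

36/47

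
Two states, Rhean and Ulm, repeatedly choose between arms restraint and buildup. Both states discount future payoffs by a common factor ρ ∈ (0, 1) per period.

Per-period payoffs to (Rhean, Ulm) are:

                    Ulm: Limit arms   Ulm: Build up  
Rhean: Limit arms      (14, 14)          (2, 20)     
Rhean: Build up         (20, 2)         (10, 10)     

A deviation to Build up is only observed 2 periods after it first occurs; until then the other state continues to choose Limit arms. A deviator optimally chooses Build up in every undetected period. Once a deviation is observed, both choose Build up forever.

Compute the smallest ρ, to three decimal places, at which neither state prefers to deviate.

0.775

Deviating for the 2 undetected periods gains 20−14 = 6 per period over cooperation, then loses 14−10 = 4 per period forever once punishment starts.
Gain: 6(1 + ρ + … + ρ^1); loss: 4·ρ^2/(1−ρ).
No profitable deviation ⇔ 6(1−ρ^2) ≤ 4·ρ^2, i.e. ρ^2 ≥ 6/(6+4) = 3/5.
Hence ρ ≥ (3/5)^(1/2) ≈ 0.775.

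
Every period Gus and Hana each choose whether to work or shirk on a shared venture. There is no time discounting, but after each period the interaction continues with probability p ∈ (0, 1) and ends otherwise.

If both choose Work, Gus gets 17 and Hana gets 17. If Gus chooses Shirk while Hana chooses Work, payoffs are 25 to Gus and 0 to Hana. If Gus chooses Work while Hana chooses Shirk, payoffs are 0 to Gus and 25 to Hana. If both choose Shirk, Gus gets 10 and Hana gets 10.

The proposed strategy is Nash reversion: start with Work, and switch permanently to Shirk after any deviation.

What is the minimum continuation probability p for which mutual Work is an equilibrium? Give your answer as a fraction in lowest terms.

8/15

With no time discounting, the continuation probability p plays the role of the discount factor.
Grim-trigger IC: 17/(1−p) ≥ 25 + 10p/(1−p) ⇒ p ≥ (25−17)/(25−10) = 8/15.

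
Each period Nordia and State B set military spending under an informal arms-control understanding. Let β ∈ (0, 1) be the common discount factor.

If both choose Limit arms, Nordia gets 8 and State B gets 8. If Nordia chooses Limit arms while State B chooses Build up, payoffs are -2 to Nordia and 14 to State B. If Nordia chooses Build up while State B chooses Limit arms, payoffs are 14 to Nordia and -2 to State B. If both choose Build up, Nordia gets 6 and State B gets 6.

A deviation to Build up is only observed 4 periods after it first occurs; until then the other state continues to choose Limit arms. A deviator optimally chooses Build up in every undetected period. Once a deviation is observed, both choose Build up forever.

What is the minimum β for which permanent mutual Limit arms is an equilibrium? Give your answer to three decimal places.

0.931

A deviator earns 14 for 4 periods, then 6 forever; cooperating earns 8 forever. Multiplying the IC by (1−β):
8 ≥ 14(1−β^4) + 6β^4, so 8·β^4 ≥ 6 and β^4 ≥ 3/4.
β ≥ (3/4)^(1/4) ≈ 0.931.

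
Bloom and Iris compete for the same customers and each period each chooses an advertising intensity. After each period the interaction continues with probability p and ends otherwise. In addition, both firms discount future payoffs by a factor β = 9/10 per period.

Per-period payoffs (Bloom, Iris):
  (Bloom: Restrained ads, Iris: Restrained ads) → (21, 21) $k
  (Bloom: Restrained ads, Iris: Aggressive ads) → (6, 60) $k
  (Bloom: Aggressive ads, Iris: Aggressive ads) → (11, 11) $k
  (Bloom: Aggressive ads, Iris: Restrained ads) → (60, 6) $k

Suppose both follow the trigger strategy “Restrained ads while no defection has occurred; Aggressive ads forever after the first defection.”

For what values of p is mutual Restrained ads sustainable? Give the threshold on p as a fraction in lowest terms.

Expected continuation weight on next period's payoff is β·p = 9/10·p, which plays the role of the discount factor.
Cooperation requires 9/10·p ≥ (60−21)/(60−11) = 39/49, hence p ≥ 130/147.

130/147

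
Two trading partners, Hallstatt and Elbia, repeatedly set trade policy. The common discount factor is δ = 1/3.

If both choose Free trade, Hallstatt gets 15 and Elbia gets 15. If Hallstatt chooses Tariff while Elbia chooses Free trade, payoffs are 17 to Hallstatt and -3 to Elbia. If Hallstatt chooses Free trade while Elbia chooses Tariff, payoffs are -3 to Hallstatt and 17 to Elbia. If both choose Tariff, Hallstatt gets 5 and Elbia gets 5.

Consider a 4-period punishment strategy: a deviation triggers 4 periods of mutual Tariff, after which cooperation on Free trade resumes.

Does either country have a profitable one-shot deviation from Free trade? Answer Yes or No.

Comparing payoff streams over the 5 periods until play realigns: cooperate → 15(1+δ+…+δ^4); deviate → 17 + 5(δ+…+δ^4).
Cooperation is sustained iff (15−5)(δ+…+δ^4) ≥ 17−15.
δ+…+δ^4 = 1/3·(1−(1/3)^4)/(1−1/3) = 0.4938, and (17−15)/(15−5) = 0.2000.
0.4938 ≥ 0.2000, so cooperation is sustainable.

No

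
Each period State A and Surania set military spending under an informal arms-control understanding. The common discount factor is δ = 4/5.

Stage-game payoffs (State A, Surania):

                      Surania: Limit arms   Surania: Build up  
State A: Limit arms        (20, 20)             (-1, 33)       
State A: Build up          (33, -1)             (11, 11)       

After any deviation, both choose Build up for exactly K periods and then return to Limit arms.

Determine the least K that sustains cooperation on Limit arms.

Need Σ_{k=1}^{K} δ^k ≥ (33−20)/(20−11) = 1.4444 at δ = 4/5.
At K = 2 the sum is 1.4400 < 1.4444; at K = 3 it is 1.9520 ≥ 1.4444.
So the minimum punishment length is K = 3.

3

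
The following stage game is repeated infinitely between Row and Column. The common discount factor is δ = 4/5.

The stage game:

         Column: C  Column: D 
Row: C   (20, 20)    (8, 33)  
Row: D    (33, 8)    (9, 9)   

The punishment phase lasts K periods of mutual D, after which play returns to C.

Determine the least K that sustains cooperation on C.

Need Σ_{k=1}^{K} δ^k ≥ (33−20)/(20−9) = 1.1818 at δ = 4/5.
At K = 1 the sum is 0.8000 < 1.1818; at K = 2 it is 1.4400 ≥ 1.1818.
So the minimum punishment length is K = 2.

2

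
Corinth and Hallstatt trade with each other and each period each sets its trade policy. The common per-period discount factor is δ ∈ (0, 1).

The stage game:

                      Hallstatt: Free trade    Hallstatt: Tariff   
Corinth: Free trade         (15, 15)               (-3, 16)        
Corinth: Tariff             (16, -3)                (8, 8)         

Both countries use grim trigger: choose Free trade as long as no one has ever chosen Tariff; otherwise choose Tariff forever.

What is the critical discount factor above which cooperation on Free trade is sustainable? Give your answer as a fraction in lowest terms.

One-period gain from deviating is 16 − 15 = 1. The loss is 15 − 8 = 7 in every subsequent period, with present value 7·δ/(1−δ).
Deviation is unprofitable when 7·δ/(1−δ) ≥ 1, i.e. δ/(1−δ) ≥ 1/7.
Equivalently δ ≥ 1/(1+7) = 1/8.

1/8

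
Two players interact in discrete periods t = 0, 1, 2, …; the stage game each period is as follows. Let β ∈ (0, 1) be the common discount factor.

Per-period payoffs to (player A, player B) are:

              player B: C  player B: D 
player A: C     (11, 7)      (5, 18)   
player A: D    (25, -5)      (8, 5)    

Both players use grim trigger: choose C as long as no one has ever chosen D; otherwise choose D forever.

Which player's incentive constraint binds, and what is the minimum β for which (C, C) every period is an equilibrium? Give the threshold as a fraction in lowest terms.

player A's threshold: (25−11)/(25−8) = 14/17.
player B's threshold: (18−7)/(18−5) = 11/13.
14/17 < 11/13, so player B binds and β* = 11/13.

player B; β ≥ 11/13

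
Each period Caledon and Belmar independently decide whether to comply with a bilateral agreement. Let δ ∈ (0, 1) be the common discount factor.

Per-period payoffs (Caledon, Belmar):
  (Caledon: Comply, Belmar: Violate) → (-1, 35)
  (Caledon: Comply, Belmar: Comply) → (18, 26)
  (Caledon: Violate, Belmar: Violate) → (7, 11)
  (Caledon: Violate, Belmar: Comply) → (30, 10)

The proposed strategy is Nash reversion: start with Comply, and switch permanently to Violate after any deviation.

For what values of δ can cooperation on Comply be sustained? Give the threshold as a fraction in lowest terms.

For Caledon: deviation gain 30−18 = 12, per-period punishment loss 18−7 = 11. IC gives δ ≥ 12/23.
For Belmar: gain 9, loss 15 per period, so δ ≥ 9/24 = 3/8.
The tighter constraint is Caledon's, so cooperation needs δ ≥ 12/23.

12/23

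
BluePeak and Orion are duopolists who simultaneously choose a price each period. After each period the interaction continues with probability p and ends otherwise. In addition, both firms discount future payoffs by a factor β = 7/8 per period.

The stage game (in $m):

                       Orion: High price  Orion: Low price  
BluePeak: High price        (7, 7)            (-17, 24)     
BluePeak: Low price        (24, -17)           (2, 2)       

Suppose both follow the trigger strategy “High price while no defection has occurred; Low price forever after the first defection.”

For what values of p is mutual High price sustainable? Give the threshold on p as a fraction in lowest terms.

68/77

With continuation probability p and discount β, the effective per-period discount factor is βp.
Grim-trigger IC: βp ≥ (24−7)/(24−2) = 17/22.
So p ≥ (17/22)/(7/8) = 68/77.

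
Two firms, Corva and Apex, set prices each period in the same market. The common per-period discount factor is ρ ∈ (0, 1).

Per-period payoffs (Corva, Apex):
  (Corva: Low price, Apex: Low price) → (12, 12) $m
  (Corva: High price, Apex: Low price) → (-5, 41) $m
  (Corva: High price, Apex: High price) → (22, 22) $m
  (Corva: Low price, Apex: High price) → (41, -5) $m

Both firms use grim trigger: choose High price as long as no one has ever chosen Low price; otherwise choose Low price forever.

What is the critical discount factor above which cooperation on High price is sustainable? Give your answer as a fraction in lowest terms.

19/29

Cooperation forever yields 22 each period: 22/(1−ρ).
Deviating yields 41 once, then 12 forever: 41 + 12ρ/(1−ρ).
No profitable deviation requires 22/(1−ρ) ≥ 41 + 12ρ/(1−ρ).
Multiplying by (1−ρ): 22 ≥ 41(1−ρ) + 12ρ = 41 − 29ρ.
So 29ρ ≥ 19, i.e. ρ ≥ 19/29.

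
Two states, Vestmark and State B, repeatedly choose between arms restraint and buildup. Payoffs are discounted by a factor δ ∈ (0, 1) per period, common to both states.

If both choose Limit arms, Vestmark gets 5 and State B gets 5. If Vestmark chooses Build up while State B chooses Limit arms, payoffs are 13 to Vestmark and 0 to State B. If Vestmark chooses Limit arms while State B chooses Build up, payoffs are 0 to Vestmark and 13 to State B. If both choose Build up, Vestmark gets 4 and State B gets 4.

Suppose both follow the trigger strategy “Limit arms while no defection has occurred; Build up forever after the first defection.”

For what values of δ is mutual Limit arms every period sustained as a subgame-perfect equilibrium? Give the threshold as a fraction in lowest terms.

8/9

Cooperation forever yields 5 each period: 5/(1−δ).
Deviating yields 13 once, then 4 forever: 13 + 4δ/(1−δ).
No profitable deviation requires 5/(1−δ) ≥ 13 + 4δ/(1−δ).
Multiplying by (1−δ): 5 ≥ 13(1−δ) + 4δ = 13 − 9δ.
So 9δ ≥ 8, i.e. δ ≥ 8/9.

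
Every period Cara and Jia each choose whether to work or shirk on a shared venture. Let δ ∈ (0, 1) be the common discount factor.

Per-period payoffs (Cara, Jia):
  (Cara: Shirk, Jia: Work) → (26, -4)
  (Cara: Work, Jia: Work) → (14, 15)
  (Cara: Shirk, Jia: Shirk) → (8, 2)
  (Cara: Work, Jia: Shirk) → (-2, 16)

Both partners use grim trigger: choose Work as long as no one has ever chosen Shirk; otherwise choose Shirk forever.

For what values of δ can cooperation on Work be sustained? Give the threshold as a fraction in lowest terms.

Cara's threshold: (26−14)/(26−8) = 2/3.
Jia's threshold: (16−15)/(16−2) = 1/14.
2/3 > 1/14, so Cara binds and δ* = 2/3.

2/3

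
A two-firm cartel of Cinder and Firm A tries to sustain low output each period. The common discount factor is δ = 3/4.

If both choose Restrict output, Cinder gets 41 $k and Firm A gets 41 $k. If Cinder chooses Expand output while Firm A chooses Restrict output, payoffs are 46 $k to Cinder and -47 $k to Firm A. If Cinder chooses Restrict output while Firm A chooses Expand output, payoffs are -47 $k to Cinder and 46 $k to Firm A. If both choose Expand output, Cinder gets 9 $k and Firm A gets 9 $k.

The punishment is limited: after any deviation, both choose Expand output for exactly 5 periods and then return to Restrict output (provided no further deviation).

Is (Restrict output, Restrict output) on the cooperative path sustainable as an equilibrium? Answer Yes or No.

Yes

Comparing payoff streams over the 6 periods until play realigns: cooperate → 41(1+δ+…+δ^5); deviate → 46 + 9(δ+…+δ^5).
Cooperation is sustained iff (41−9)(δ+…+δ^5) ≥ 46−41.
δ+…+δ^5 = 3/4·(1−(3/4)^5)/(1−3/4) = 2.2881, and (46−41)/(41−9) = 0.1562.
2.2881 ≥ 0.1562, so cooperation is sustainable.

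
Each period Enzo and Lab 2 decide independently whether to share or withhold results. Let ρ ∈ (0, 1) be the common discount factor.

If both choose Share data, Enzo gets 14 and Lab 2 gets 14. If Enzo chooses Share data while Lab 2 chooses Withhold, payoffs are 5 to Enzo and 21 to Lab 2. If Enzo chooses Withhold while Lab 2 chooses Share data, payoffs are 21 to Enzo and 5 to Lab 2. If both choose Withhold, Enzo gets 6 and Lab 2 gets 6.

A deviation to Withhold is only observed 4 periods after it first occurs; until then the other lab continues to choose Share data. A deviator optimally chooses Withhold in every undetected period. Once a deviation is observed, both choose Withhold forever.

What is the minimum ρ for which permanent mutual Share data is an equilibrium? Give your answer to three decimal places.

A deviator earns 21 for 4 periods, then 6 forever; cooperating earns 14 forever. Multiplying the IC by (1−ρ):
14 ≥ 21(1−ρ^4) + 6ρ^4, so 15·ρ^4 ≥ 7 and ρ^4 ≥ 7/15.
ρ ≥ (7/15)^(1/4) ≈ 0.827.

0.827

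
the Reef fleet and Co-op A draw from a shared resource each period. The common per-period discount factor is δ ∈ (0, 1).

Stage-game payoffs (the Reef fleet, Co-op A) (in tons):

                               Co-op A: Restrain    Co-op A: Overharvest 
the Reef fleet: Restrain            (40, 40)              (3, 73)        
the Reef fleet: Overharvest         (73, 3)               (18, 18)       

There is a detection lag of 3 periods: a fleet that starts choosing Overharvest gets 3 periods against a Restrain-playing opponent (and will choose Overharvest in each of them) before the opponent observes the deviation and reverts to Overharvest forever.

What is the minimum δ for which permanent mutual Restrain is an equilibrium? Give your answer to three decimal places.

0.843

A deviator earns 73 for 3 periods, then 18 forever; cooperating earns 40 forever. Multiplying the IC by (1−δ):
40 ≥ 73(1−δ^3) + 18δ^3, so 55·δ^3 ≥ 33 and δ^3 ≥ 3/5.
δ ≥ (3/5)^(1/3) ≈ 0.843.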